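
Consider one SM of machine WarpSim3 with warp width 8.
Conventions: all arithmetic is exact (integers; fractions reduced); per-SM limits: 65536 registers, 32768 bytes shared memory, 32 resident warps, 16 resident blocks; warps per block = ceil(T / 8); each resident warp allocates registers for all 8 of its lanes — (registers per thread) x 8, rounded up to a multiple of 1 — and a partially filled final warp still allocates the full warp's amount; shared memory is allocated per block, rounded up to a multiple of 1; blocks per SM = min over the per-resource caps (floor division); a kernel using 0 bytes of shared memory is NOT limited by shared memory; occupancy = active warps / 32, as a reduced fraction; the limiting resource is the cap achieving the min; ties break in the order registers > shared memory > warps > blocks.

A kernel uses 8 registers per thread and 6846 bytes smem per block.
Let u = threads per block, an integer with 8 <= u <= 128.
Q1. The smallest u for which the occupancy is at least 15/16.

Answer: u = 57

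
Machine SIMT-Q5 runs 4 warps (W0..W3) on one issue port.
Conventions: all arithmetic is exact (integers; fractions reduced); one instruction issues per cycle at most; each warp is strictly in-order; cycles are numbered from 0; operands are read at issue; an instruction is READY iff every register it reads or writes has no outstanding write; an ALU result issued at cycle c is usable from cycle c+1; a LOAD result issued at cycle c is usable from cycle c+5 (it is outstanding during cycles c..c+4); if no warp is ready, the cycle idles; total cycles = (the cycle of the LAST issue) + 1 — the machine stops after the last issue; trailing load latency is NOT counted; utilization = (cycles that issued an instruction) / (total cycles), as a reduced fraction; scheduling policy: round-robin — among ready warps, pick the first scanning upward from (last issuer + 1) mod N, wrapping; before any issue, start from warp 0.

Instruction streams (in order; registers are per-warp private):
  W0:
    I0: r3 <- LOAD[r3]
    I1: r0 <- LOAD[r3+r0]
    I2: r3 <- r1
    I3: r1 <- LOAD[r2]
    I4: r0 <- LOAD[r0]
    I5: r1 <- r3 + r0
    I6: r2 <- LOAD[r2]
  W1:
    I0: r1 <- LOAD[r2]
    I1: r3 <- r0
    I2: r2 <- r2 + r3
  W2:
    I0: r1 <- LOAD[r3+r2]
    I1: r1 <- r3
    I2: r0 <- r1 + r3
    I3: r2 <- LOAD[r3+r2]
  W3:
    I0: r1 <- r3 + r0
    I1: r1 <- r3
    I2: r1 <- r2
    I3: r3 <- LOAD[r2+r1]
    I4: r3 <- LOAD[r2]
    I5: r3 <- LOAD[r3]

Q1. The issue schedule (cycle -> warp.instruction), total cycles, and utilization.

cycle 0: W0.I0
cycle 1: W1.I0
cycle 2: W2.I0
cycle 3: W3.I0
cycle 4: W1.I1
cycle 5: W3.I1
cycle 6: W0.I1
cycle 7: W1.I2
cycle 8: W2.I1
cycle 9: W3.I2
cycle 10: W0.I2
cycle 11: W2.I2
cycle 12: W3.I3
cycle 13: W0.I3
cycle 14: W2.I3
cycle 15: W0.I4
cycle 16: idle
cycle 17: W3.I4
cycle 18: idle
cycle 19: idle
cycle 20: W0.I5
cycle 21: W0.I6
cycle 22: W3.I5

Answer: 23 cycles, utilization 20/23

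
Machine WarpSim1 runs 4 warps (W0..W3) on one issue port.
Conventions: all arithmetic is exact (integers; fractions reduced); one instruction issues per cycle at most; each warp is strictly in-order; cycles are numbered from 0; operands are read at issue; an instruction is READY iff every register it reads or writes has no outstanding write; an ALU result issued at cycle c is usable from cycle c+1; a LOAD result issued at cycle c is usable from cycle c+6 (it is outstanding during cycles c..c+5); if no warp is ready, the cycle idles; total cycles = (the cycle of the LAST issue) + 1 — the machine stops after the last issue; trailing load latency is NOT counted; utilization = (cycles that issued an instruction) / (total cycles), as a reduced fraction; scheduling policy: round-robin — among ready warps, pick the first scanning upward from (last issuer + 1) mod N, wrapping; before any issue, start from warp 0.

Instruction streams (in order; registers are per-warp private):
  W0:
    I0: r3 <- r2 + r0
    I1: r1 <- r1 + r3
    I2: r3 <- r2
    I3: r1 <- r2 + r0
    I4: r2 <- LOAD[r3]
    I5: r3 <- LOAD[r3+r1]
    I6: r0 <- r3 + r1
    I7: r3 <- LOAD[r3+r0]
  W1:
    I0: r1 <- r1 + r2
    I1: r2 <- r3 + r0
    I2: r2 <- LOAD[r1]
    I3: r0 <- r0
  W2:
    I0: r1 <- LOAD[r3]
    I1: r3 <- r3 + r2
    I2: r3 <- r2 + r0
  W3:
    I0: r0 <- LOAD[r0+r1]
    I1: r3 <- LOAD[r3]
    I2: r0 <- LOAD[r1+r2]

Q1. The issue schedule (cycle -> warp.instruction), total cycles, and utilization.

cycle 0: W0.I0
cycle 1: W1.I0
cycle 2: W2.I0
cycle 3: W3.I0
cycle 4: W0.I1
cycle 5: W1.I1
cycle 6: W2.I1
cycle 7: W3.I1
cycle 8: W0.I2
cycle 9: W1.I2
cycle 10: W2.I2
cycle 11: W3.I2
cycle 12: W0.I3
cycle 13: W1.I3
cycle 14: W0.I4
cycle 15: W0.I5
cycle 16: idle
cycle 17: idle
cycle 18: idle
cycle 19: idle
cycle 20: idle
cycle 21: W0.I6
cycle 22: W0.I7

Answer: 23 cycles, utilization 18/23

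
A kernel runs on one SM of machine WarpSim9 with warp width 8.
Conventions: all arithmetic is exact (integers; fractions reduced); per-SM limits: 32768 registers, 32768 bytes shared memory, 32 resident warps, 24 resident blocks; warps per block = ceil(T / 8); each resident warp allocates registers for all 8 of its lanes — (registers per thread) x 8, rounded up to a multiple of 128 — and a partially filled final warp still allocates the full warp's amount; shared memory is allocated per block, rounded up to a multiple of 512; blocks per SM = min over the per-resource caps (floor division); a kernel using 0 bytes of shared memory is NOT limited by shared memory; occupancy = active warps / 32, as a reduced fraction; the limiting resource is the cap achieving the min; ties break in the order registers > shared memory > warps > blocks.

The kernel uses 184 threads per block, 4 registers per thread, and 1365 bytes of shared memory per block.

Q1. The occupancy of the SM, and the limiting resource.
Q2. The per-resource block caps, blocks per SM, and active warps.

Answer: occupancy 23/32, limited by warps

registers: 11 blocks
shared memory: 21 blocks
warps: 1 block
blocks: 24 blocks

Answer: 1 block, 23 active warps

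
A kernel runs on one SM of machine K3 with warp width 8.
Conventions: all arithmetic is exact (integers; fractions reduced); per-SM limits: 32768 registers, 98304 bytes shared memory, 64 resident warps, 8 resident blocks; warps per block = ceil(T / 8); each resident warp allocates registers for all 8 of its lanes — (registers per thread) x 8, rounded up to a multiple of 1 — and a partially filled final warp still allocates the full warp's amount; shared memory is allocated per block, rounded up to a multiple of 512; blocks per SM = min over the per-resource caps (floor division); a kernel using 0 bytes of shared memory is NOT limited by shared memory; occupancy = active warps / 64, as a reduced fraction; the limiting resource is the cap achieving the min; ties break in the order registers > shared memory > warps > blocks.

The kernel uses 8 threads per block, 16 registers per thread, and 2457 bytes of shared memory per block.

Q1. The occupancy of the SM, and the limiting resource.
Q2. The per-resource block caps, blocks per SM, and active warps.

Answer: occupancy 1/8, limited by blocks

registers: 256 blocks
shared memory: 38 blocks
warps: 64 blocks
blocks: 8 blocks

Answer: 8 blocks, 8 active warps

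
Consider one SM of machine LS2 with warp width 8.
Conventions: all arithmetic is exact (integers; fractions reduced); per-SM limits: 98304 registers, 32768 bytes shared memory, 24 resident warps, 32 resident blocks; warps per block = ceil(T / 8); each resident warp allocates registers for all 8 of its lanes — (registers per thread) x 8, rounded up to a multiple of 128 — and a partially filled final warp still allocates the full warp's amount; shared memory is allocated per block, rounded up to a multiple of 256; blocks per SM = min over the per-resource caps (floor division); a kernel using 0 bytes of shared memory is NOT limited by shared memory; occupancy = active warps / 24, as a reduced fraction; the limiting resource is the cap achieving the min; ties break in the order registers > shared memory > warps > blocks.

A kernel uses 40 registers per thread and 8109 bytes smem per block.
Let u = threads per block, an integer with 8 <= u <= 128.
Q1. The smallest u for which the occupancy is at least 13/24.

Answer: u = 25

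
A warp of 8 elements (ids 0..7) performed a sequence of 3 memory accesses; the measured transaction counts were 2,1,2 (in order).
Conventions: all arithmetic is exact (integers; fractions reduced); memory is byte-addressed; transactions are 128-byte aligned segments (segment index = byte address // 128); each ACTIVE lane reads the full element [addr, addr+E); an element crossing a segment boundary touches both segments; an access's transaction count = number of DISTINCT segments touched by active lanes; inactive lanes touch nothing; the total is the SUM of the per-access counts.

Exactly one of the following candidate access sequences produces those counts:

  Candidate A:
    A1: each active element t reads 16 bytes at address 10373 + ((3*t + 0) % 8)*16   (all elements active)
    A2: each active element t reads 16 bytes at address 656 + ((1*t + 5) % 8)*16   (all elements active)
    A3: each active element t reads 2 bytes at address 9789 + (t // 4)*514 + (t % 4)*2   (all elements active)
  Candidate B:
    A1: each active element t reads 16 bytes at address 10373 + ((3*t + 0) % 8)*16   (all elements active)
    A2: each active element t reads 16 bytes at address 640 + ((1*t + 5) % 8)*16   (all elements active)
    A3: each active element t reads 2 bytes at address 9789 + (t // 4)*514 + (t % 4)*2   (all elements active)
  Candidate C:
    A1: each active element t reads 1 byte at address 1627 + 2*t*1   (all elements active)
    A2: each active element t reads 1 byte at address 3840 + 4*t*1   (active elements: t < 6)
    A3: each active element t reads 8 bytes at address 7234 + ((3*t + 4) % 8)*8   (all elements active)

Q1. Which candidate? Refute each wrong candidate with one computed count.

A: A2 gives 2 transactions, not 1
C: A1 gives 1 transaction, not 2
B: all counts match (2,1,2)

Answer: B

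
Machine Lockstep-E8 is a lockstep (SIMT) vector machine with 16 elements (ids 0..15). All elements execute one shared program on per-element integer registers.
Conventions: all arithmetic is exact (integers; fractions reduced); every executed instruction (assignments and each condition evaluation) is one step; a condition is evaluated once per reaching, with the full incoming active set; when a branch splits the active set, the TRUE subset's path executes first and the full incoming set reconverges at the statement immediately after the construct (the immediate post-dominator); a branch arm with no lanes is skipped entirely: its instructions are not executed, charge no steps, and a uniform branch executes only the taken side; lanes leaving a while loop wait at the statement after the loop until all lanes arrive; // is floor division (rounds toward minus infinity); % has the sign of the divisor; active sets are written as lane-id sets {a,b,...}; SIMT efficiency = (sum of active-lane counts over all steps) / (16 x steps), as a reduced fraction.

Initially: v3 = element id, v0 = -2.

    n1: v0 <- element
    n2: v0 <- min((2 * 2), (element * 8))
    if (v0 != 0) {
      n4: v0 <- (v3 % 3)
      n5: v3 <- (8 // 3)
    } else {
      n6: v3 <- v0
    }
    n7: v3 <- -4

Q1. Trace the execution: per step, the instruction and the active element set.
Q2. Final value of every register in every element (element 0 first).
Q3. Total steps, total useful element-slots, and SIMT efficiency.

step 0: v0 <- element                {0,1,2,3,4,5,6,7,8,9,10,11,12,13,14,15}
step 1: v0 <- min((2 * 2), (element * 8)) {0,1,2,3,4,5,6,7,8,9,10,11,12,13,14,15}
step 2: eval (v0 != 0)               {0,1,2,3,4,5,6,7,8,9,10,11,12,13,14,15}
step 3: v0 <- (v3 % 3)               {1,2,3,4,5,6,7,8,9,10,11,12,13,14,15}
step 4: v3 <- (8 // 3)               {1,2,3,4,5,6,7,8,9,10,11,12,13,14,15}
step 5: v3 <- v0                     {0}
step 6: v3 <- -4                     {0,1,2,3,4,5,6,7,8,9,10,11,12,13,14,15}

Answer: 7 steps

v3: -4,-4,-4,-4,-4,-4,-4,-4,-4,-4,-4,-4,-4,-4,-4,-4
v0: 0,1,2,0,1,2,0,1,2,0,1,2,0,1,2,0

steps = 7; useful = 95; efficiency = 95/112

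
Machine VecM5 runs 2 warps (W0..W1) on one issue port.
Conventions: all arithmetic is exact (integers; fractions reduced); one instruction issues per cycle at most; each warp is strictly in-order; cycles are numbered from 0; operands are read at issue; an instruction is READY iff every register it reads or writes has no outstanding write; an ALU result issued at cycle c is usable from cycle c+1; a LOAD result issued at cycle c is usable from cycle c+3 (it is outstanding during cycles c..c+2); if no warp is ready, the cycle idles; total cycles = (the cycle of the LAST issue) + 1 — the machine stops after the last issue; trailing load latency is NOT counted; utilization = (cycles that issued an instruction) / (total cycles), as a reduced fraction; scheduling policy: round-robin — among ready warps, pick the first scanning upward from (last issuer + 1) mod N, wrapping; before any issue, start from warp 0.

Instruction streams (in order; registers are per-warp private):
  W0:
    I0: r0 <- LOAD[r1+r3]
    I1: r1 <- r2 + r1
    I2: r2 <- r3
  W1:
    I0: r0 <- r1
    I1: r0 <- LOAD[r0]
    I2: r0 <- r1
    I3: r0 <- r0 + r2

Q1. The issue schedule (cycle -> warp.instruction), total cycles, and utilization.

cycle 0: W0.I0
cycle 1: W1.I0
cycle 2: W0.I1
cycle 3: W1.I1
cycle 4: W0.I2
cycle 5: idle
cycle 6: W1.I2
cycle 7: W1.I3

Answer: 8 cycles, utilization 7/8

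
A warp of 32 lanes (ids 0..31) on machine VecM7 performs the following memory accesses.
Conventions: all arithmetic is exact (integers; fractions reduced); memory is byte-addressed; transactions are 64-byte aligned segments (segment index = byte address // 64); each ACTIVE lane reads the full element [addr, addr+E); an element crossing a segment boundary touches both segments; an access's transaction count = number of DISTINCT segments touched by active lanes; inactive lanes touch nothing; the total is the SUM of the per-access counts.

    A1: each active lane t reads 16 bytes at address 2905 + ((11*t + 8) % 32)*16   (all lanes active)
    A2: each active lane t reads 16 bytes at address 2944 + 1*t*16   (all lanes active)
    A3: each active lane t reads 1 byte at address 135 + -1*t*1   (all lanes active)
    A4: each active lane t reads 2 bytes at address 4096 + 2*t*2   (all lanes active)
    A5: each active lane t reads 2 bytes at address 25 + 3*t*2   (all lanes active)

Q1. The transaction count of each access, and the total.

A1: 9 transactions
A2: 8 transactions
A3: 2 transactions
A4: 2 transactions
A5: 4 transactions

Answer: 9,8,2,2,4; total 25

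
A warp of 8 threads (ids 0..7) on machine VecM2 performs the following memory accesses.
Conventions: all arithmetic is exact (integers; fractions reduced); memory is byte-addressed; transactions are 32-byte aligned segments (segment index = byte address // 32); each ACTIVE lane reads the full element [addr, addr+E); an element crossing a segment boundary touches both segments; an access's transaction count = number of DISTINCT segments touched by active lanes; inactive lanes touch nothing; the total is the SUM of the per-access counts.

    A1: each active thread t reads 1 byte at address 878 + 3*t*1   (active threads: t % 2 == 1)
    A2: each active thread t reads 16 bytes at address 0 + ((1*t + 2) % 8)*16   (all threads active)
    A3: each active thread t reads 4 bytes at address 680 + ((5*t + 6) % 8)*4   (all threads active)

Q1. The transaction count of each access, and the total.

A1: 2 transactions
A2: 4 transactions
A3: 2 transactions

Answer: 2,4,2; total 8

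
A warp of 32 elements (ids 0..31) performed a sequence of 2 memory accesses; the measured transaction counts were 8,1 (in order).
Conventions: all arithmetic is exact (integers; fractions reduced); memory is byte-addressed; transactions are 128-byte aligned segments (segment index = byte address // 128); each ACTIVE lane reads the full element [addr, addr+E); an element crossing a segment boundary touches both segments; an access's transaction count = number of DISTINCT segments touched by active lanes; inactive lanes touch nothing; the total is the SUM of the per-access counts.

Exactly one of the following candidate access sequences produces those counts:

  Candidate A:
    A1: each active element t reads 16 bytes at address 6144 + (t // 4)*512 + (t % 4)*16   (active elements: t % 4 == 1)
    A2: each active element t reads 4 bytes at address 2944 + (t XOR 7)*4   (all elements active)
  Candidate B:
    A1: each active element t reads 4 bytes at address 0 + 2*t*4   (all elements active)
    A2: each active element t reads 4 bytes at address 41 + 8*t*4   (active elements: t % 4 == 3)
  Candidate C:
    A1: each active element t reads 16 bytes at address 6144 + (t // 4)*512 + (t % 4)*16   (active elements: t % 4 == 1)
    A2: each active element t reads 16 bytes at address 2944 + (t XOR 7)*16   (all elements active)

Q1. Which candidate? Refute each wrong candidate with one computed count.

B: A1 gives 2 transactions, not 8
C: A2 gives 4 transactions, not 1
A: all counts match (8,1)

Answer: A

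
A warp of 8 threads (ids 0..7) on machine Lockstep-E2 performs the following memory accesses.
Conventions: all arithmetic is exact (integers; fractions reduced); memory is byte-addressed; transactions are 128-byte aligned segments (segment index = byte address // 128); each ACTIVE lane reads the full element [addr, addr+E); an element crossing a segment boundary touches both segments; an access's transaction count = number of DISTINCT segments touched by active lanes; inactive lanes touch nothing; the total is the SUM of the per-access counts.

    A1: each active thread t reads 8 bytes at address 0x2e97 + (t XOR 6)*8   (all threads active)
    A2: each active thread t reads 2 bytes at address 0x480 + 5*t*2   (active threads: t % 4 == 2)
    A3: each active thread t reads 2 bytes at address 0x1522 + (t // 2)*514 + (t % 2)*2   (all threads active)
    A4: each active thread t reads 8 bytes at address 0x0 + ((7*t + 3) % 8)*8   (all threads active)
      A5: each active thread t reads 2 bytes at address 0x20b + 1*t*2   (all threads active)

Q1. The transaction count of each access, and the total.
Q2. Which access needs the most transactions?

A1: 1 transaction
A2: 1 transaction
A3: 4 transactions
A4: 1 transaction
A5: 1 transaction

Answer: 1,1,4,1,1; total 8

Answer: A3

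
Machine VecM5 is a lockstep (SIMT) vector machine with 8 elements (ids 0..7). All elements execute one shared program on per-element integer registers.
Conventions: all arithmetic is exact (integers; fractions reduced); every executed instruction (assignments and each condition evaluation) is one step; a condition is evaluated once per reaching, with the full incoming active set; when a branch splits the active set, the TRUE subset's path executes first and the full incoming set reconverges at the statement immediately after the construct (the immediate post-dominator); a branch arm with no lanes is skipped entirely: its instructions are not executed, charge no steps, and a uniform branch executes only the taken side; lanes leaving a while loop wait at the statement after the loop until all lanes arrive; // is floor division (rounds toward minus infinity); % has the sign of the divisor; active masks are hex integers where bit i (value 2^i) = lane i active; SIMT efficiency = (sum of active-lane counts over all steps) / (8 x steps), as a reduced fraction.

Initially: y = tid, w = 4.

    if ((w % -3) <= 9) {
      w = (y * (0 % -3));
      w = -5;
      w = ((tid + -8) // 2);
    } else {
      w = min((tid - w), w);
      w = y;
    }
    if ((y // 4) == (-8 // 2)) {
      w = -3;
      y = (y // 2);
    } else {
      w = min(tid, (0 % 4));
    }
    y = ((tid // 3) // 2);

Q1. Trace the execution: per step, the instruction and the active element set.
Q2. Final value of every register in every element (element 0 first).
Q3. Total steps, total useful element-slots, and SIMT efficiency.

step 0: eval ((w % -3) <= 9)         0xff
step 1: w <- (y * (0 % -3))          0xff
step 2: w <- -5                      0xff
step 3: w <- ((tid + -8) // 2)       0xff
step 4: eval ((y // 4) == (-8 // 2)) 0xff
step 5: w <- min(tid, (0 % 4))       0xff
step 6: y <- ((tid // 3) // 2)       0xff

Answer: 7 steps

y: 0,0,0,0,0,0,1,1
w: 0,0,0,0,0,0,0,0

steps = 7; useful = 56; efficiency = 56/56 = 1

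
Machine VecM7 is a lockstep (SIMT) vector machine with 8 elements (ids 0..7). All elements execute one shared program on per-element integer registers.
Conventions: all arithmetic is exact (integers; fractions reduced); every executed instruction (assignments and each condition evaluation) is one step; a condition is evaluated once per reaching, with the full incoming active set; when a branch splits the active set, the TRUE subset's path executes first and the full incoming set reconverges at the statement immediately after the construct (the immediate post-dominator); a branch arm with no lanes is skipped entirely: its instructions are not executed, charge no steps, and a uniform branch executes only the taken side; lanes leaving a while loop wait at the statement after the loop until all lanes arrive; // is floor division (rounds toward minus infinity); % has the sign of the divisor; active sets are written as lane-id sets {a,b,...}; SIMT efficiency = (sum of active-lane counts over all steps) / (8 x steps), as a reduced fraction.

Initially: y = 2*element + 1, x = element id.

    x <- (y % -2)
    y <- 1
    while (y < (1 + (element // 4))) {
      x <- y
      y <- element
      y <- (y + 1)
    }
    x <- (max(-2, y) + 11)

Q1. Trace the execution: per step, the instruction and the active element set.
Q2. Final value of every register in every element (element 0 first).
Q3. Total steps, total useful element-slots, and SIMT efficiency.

step 0: x <- (y % -2)                {0,1,2,3,4,5,6,7}
step 1: y <- 1                       {0,1,2,3,4,5,6,7}
step 2: eval (y < (1 + (element // 4))) {0,1,2,3,4,5,6,7}
step 3: x <- y                       {4,5,6,7}
step 4: y <- element                 {4,5,6,7}
step 5: y <- (y + 1)                 {4,5,6,7}
step 6: eval (y < (1 + (element // 4))) {4,5,6,7}
step 7: x <- (max(-2, y) + 11)       {0,1,2,3,4,5,6,7}

Answer: 8 steps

y: 1,1,1,1,5,6,7,8
x: 12,12,12,12,16,17,18,19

steps = 8; useful = 48; efficiency = 48/64 = 3/4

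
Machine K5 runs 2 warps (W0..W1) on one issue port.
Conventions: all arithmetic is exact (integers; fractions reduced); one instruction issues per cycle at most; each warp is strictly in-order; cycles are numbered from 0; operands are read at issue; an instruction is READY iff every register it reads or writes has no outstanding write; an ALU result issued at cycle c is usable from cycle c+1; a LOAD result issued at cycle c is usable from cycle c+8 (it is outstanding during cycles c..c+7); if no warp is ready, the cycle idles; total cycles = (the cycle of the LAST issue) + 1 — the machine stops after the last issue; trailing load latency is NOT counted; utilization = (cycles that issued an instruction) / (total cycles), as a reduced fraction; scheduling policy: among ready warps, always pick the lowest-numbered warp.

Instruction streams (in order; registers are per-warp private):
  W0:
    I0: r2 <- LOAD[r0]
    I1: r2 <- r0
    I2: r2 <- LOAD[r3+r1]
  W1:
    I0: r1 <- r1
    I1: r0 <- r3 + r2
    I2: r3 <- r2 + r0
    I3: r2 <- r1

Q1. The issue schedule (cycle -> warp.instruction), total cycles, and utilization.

cycle 0: W0.I0
cycle 1: W1.I0
cycle 2: W1.I1
cycle 3: W1.I2
cycle 4: W1.I3
cycle 5: idle
cycle 6: idle
cycle 7: idle
cycle 8: W0.I1
cycle 9: W0.I2

Answer: 10 cycles, utilization 7/10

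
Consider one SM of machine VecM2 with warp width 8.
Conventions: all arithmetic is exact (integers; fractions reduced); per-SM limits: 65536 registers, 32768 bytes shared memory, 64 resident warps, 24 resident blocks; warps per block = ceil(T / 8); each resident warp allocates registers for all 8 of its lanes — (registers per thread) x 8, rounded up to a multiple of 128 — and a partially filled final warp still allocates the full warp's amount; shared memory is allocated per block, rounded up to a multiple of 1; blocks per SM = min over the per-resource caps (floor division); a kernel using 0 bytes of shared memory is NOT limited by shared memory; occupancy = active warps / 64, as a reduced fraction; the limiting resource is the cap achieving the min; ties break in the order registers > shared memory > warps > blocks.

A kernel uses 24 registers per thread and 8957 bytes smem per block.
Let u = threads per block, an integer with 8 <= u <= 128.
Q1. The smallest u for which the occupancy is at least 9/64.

Answer: u = 17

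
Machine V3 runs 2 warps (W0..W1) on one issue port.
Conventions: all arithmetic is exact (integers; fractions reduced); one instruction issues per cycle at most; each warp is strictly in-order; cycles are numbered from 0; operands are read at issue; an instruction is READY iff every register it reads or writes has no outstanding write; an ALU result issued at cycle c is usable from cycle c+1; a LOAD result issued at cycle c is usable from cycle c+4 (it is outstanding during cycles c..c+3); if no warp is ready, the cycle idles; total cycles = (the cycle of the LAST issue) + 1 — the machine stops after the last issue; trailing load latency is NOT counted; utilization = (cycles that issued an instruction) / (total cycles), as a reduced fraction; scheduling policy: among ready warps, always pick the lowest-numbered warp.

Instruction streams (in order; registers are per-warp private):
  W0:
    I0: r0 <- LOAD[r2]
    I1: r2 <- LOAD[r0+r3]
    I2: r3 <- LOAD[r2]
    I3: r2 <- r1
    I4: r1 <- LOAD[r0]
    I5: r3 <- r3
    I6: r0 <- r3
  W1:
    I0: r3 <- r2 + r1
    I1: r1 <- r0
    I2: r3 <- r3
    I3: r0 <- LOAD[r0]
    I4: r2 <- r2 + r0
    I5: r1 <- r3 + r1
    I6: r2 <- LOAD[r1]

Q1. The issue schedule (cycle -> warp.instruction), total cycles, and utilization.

cycle 0: W0.I0
cycle 1: W1.I0
cycle 2: W1.I1
cycle 3: W1.I2
cycle 4: W0.I1
cycle 5: W1.I3
cycle 6: idle
cycle 7: idle
cycle 8: W0.I2
cycle 9: W0.I3
cycle 10: W0.I4
cycle 11: W1.I4
cycle 12: W0.I5
cycle 13: W0.I6
cycle 14: W1.I5
cycle 15: W1.I6

Answer: 16 cycles, utilization 7/8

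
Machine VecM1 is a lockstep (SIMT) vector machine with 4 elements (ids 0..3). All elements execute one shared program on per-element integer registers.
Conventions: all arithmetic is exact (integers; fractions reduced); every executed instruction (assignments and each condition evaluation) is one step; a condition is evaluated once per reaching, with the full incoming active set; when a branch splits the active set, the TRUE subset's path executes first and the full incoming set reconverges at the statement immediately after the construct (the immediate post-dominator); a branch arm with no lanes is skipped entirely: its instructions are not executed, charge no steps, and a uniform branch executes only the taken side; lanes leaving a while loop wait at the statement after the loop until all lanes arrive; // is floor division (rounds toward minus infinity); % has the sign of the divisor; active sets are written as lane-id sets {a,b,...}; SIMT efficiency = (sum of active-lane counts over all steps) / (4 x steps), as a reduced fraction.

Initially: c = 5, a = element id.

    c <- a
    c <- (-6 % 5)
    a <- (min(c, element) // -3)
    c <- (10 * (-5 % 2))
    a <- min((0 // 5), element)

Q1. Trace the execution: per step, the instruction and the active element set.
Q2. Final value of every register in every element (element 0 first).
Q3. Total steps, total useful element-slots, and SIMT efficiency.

step 0: c <- a                       {0,1,2,3}
step 1: c <- (-6 % 5)                {0,1,2,3}
step 2: a <- (min(c, element) // -3) {0,1,2,3}
step 3: c <- (10 * (-5 % 2))         {0,1,2,3}
step 4: a <- min((0 // 5), element)  {0,1,2,3}

Answer: 5 steps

c: 10,10,10,10
a: 0,0,0,0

steps = 5; useful = 20; efficiency = 20/20 = 1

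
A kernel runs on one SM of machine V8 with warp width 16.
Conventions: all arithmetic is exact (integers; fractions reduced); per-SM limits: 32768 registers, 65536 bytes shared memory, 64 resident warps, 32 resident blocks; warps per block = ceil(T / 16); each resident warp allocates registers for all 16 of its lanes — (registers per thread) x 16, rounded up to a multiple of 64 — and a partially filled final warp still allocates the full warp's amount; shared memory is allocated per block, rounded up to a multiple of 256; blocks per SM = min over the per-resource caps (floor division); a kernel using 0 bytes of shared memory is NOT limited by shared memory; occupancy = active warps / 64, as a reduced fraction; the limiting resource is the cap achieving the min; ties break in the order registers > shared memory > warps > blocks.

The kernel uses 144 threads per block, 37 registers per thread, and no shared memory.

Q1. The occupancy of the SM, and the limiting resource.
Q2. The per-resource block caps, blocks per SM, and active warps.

Answer: occupancy 45/64, limited by registers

registers: 5 blocks
shared memory: no limit (kernel uses none)
warps: 7 blocks
blocks: 32 blocks

Answer: 5 blocks, 45 active warps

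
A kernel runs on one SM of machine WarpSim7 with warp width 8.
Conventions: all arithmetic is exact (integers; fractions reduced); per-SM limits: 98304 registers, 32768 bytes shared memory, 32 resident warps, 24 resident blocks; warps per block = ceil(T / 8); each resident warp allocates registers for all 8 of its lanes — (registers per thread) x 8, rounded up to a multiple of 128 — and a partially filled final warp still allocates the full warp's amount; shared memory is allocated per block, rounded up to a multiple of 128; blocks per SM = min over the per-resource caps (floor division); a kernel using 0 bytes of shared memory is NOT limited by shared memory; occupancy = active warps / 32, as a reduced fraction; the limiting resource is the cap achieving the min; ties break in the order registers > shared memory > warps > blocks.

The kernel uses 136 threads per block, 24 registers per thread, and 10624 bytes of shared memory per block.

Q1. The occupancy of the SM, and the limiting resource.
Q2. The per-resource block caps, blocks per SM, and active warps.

Answer: occupancy 17/32, limited by warps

registers: 22 blocks
shared memory: 3 blocks
warps: 1 block
blocks: 24 blocks

Answer: 1 block, 17 active warps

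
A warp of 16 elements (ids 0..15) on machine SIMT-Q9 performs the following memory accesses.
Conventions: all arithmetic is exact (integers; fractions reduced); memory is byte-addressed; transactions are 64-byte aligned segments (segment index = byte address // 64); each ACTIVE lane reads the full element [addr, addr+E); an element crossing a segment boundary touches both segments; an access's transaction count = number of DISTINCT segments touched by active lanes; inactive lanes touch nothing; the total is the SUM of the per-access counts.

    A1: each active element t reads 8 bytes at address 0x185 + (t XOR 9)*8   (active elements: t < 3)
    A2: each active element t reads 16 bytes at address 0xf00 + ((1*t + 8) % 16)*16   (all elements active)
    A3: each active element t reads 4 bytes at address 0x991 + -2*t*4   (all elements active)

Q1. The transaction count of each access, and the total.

A1: 1 transaction
A2: 4 transactions
A3: 3 transactions

Answer: 1,4,3; total 8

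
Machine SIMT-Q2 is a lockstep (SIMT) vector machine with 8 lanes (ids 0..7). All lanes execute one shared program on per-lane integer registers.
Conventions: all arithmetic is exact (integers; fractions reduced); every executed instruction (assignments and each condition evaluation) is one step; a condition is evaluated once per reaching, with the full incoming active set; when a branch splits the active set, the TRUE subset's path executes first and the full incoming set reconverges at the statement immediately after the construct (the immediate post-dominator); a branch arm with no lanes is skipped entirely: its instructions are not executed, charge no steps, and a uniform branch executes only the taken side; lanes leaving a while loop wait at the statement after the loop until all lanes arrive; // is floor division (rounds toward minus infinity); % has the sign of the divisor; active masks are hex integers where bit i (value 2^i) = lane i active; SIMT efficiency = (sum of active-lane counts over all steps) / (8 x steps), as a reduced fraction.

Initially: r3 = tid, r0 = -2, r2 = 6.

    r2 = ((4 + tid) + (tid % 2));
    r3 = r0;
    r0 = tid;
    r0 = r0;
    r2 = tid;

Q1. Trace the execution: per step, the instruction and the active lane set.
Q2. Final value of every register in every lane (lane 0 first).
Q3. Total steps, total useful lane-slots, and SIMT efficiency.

step 0: r2 <- ((4 + tid) + (tid % 2)) 0xff
step 1: r3 <- r0                     0xff
step 2: r0 <- tid                    0xff
step 3: r0 <- r0                     0xff
step 4: r2 <- tid                    0xff

Answer: 5 steps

r3: -2,-2,-2,-2,-2,-2,-2,-2
r0: 0,1,2,3,4,5,6,7
r2: 0,1,2,3,4,5,6,7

steps = 5; useful = 40; efficiency = 40/40 = 1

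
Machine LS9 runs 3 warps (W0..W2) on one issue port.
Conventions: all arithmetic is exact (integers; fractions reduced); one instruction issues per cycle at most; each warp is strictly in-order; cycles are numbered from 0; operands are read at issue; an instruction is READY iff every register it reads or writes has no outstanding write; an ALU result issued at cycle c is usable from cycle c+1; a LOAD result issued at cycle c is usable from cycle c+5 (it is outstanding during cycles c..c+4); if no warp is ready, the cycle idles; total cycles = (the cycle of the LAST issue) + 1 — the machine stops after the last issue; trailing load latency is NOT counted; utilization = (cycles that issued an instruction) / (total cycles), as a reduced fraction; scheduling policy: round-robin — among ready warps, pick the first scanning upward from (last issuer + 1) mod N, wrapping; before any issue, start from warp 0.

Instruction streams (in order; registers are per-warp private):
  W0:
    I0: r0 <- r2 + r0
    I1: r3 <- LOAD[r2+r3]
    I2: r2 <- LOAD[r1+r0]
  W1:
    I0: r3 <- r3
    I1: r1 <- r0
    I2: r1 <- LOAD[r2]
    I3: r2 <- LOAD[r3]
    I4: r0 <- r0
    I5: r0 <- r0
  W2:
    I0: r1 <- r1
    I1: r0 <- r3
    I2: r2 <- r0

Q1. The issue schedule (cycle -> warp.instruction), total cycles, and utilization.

cycle 0: W0.I0
cycle 1: W1.I0
cycle 2: W2.I0
cycle 3: W0.I1
cycle 4: W1.I1
cycle 5: W2.I1
cycle 6: W0.I2
cycle 7: W1.I2
cycle 8: W2.I2
cycle 9: W1.I3
cycle 10: W1.I4
cycle 11: W1.I5

Answer: 12 cycles, utilization 1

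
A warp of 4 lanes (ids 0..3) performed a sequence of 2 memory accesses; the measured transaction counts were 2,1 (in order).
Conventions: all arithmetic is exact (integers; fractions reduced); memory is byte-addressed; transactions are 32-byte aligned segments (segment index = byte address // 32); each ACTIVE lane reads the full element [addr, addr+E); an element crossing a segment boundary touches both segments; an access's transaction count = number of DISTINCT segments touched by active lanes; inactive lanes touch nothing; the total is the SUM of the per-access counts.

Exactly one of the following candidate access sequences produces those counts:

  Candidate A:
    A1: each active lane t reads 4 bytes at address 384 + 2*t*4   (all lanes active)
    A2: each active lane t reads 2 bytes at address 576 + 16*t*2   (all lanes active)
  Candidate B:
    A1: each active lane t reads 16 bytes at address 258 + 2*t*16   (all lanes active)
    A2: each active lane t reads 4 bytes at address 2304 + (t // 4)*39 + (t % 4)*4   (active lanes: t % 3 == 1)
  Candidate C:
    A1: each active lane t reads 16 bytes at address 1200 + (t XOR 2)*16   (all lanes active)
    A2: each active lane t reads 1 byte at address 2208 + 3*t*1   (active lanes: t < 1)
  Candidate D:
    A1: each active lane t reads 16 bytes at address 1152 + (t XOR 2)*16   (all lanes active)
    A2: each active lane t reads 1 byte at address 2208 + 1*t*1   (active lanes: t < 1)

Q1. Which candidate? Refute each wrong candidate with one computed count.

A: A1 gives 1 transaction, not 2
B: A1 gives 4 transactions, not 2
C: A1 gives 3 transactions, not 2
D: all counts match (2,1)

Answer: D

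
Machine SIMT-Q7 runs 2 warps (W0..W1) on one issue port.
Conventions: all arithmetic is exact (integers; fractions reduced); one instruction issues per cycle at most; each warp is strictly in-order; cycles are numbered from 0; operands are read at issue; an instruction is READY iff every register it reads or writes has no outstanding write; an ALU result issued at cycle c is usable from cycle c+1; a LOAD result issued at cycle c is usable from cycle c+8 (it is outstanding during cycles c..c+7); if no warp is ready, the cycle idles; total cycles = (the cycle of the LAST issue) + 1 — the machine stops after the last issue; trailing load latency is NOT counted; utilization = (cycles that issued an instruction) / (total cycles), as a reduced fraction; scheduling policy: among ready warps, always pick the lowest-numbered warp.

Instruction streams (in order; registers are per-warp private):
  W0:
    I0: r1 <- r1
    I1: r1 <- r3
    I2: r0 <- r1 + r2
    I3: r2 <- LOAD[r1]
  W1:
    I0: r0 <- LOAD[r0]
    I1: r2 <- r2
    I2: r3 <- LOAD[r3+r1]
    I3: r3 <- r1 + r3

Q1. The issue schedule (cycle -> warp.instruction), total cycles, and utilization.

cycle 0: W0.I0
cycle 1: W0.I1
cycle 2: W0.I2
cycle 3: W0.I3
cycle 4: W1.I0
cycle 5: W1.I1
cycle 6: W1.I2
cycle 7: idle
cycle 8: idle
cycle 9: idle
cycle 10: idle
cycle 11: idle
cycle 12: idle
cycle 13: idle
cycle 14: W1.I3

Answer: 15 cycles, utilization 8/15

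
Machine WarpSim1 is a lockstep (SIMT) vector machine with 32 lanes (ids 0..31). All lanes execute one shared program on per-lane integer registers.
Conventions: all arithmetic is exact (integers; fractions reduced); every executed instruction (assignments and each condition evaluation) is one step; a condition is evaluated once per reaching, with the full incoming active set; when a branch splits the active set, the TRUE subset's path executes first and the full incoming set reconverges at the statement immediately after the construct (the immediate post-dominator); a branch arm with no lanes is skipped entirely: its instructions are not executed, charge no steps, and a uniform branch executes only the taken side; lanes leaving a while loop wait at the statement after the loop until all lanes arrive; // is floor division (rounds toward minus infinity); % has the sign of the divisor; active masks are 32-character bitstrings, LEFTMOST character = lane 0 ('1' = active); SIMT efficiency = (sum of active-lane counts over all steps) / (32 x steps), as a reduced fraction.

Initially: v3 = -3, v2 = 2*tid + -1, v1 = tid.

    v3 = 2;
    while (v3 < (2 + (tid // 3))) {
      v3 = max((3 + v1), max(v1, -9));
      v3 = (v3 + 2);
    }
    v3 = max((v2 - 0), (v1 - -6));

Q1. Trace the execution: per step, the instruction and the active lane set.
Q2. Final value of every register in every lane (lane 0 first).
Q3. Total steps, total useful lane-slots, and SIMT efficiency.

step 0: v3 <- 2                      11111111111111111111111111111111
step 1: eval (v3 < (2 + (tid // 3))) 11111111111111111111111111111111
step 2: v3 <- max((3 + v1), max(v1, -9)) 00011111111111111111111111111111
step 3: v3 <- (v3 + 2)               00011111111111111111111111111111
step 4: eval (v3 < (2 + (tid // 3))) 00011111111111111111111111111111
step 5: v3 <- max((v2 - 0), (v1 - -6)) 11111111111111111111111111111111

Answer: 6 steps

v3: 6,7,8,9,10,11,12,13,15,17,19,21,23,25,27,29,31,33,35,37,39,41,43,45,47,49,51,53,55,57,59,61
v2: -1,1,3,5,7,9,11,13,15,17,19,21,23,25,27,29,31,33,35,37,39,41,43,45,47,49,51,53,55,57,59,61
v1: 0,1,2,3,4,5,6,7,8,9,10,11,12,13,14,15,16,17,18,19,20,21,22,23,24,25,26,27,28,29,30,31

steps = 6; useful = 183; efficiency = 183/192 = 61/64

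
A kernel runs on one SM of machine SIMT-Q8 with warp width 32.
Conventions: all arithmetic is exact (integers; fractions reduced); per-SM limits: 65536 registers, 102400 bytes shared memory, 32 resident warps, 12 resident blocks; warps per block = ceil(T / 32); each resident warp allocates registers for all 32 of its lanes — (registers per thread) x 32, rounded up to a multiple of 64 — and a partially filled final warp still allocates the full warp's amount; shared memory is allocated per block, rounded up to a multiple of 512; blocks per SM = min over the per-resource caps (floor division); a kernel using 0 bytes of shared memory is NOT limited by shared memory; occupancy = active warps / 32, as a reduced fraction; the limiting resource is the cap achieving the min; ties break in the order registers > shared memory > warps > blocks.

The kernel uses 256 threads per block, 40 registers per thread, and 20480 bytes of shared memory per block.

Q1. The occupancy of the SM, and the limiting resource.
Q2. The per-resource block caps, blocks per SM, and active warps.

Answer: occupancy 1, limited by warps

registers: 6 blocks
shared memory: 5 blocks
warps: 4 blocks
blocks: 12 blocks

Answer: 4 blocks, 32 active warps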